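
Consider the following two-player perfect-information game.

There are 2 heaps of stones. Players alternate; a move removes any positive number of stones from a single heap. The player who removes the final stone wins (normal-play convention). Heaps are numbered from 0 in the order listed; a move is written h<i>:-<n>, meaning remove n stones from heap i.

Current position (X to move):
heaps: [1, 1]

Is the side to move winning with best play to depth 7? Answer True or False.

[(1,1)] X move#1: h0:-1:-1/(0,1)*, h1:-1:-1/(1,0)
[(0,1)] O move#2: h1:-1:+1/(0,0)*
[(0,0)] end (terminal -1, X#3); searched (1,1) to 7

X winning at [(1,1)]: False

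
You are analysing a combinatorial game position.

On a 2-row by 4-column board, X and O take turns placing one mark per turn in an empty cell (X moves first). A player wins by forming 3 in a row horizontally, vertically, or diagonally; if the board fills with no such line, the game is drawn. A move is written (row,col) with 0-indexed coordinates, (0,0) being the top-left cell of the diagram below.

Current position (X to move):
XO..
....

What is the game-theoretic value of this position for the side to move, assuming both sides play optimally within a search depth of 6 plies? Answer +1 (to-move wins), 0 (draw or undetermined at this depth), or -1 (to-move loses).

[XO../....] X move#1: (0,2):+0/XOX./....*, (0,3):+0/XO.X/...., (1,0):+0/XO../X..., (1,1):+0/XO../.X.., (1,2):+0/XO../..X., (1,3):+0/XO../...X
[XOX./....] O move#2: (0,3):+0/XOXO/....*, (1,0):+0/XOX./O..., (1,1):+0/XOX./.O.., (1,2):+0/XOX./..O., (1,3):+0/XOX./...O
[XOXO/....] X move#3: (1,0):+0/XOXO/X...*, (1,1):+0/XOXO/.X.., (1,2):+0/XOXO/..X., (1,3):+0/XOXO/...X
[XOXO/X...] O move#4: (1,1):+0/XOXO/XO..*, (1,2):+0/XOXO/X.O., (1,3):+0/XOXO/X..O
[XOXO/XO..] X move#5: (1,2):+0/XOXO/XOX.*, (1,3):+0/XOXO/XO.X
[XOXO/XOX.] O move#6: (1,3):+0/XOXO/XOXO*
[XOXO/XOXO] end (terminal +0, X#7); searched XO../.... to 6

value(XO../...., X) = 0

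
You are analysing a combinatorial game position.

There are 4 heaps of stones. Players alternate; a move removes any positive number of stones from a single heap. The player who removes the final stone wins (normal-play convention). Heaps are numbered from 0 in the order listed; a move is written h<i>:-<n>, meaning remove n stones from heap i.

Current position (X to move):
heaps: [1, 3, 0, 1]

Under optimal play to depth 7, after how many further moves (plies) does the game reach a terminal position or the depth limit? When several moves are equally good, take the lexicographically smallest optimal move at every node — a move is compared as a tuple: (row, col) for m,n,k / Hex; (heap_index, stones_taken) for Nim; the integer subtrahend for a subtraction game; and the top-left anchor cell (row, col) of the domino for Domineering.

p1 X@[(1,3,0,1)]: h0:-1[(0,3,0,1)]-1 h1:-1[(1,2,0,1)]-1 h1:-2[(1,1,0,1)]-1 h1:-3[(1,0,0,1)]+1* h3:-1[(1,3,0,0)]-1
p2 O@[(1,0,0,1)]: h0:-1[(0,0,0,1)]-1* h3:-1[(1,0,0,0)]-1
p3 X@[(0,0,0,1)]: h3:-1[(0,0,0,0)]+1*
p4 O@[(0,0,0,0)] terminal -1; root [(1,3,0,1)] d7

PV length from [(1,3,0,1)]: 3 plies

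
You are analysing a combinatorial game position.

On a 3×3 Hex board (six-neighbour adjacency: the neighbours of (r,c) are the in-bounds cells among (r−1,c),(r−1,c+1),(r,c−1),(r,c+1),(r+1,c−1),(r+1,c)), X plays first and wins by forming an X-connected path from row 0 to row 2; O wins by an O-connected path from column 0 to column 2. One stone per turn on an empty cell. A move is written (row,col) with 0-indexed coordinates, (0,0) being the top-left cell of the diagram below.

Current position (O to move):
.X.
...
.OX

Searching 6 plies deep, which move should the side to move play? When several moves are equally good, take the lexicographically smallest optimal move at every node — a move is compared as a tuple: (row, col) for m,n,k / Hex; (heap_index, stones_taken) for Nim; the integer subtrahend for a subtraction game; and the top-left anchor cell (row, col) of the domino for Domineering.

p1 O@[.X./.../.OX]: (0,0)[OX./.../.OX]-1 (0,2)[.XO/.../.OX]-1 (1,0)[.X./O../.OX]-1 (1,1)[.X./.O./.OX]+1* (1,2)[.X./..O/.OX]-1 (2,0)[.X./.../OOX]-1
p2 X@[.X./.O./.OX]: (0,0)[XX./.O./.OX]-1* (0,2)[.XX/.O./.OX]-1 (1,0)[.X./XO./.OX]-1 (1,2)[.X./.OX/.OX]-1 (2,0)[.X./.O./XOX]-1
p3 O@[XX./.O./.OX]: (0,2)[XXO/.O./.OX]+1* (1,0)[XX./OO./.OX]+1 (1,2)[XX./.OO/.OX]+1 (2,0)[XX./.O./OOX]+1
p4 X@[XXO/.O./.OX]: (1,0)[XXO/XO./.OX]-1* (1,2)[XXO/.OX/.OX]-1 (2,0)[XXO/.O./XOX]-1
p5 O@[XXO/XO./.OX]: (1,2)[XXO/XOO/.OX]-1 (2,0)[XXO/XO./OOX]+1*
p6 X@[XXO/XO./OOX] terminal -1; root [.X./.../.OX] d6

O's best at [.X./.../.OX]: (1,1)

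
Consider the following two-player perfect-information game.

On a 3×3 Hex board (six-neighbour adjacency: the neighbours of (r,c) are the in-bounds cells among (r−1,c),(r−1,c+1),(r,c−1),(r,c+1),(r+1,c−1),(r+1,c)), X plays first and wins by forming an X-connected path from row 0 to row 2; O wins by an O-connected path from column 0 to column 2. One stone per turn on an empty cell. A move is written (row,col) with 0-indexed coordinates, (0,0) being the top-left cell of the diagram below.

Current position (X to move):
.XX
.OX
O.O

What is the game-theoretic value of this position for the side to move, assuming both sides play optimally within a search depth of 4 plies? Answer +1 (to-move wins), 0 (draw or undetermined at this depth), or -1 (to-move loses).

ply 1, X at .XX/.OX/O.O | (0,0)=-1→XXX/.OX/O.O; (1,0)=-1→.XX/XOX/O.O; (2,1)=+1→.XX/.OX/OXO*
ply 2: .XX/.OX/OXO is terminal -1 (O); from .XX/.OX/O.O depth 4

value(.XX/.OX/O.O, X) = +1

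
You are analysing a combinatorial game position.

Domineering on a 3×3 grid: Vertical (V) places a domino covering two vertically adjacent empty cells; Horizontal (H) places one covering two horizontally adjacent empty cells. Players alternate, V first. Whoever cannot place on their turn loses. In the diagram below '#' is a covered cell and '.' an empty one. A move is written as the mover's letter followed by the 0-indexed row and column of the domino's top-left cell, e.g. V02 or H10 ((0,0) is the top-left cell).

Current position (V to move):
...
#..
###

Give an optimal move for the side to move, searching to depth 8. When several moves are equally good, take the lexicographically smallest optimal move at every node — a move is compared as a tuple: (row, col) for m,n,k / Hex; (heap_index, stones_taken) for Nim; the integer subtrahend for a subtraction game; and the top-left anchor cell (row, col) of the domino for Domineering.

V's best at [.../#../###]: V01

ply 1, V at .../#../### | V01=+1→.#./##./###*; V02=-1→..#/#.#/###
ply 2: .#./##./### is terminal -1 (H); from .../#../### depth 8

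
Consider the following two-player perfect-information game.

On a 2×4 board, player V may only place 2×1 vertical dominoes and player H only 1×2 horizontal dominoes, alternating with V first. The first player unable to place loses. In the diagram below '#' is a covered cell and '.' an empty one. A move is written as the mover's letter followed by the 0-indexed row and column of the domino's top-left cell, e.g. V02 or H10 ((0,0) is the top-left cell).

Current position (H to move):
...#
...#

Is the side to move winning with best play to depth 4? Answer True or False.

H winning at [...#/...#]: True

ply 1, H at ...#/...# | H00=+1→##.#/...#*; H01=+1→.###/...#; H10=+1→...#/##.#; H11=+1→...#/.###
ply 2, V at ##.#/...# | V02=-1→####/..##*
ply 3, H at ####/..## | H10=+1→####/####*
ply 4: ####/#### is terminal -1 (V); from ...#/...# depth 4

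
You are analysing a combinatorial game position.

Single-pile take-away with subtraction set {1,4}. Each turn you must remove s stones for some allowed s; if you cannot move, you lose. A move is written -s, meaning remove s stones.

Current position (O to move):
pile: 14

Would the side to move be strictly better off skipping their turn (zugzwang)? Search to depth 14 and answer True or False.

p1 O@[14]: -1[13]-1 -4[10]+1*
p2 X@[10]: -1[9]-1* -4[6]-1
p3 O@[9]: -1[8]-1 -4[5]+1*
p4 X@[5]: -1[4]-1* -4[1]-1
p5 O@[4]: -1[3]-1 -4[0]+1*
p6 X@[0] terminal -1; root [14] d14
if O skipped the turn, X would face:
~ p1 X@[14]: -1[13]-1 -4[10]+1*
~ p2 O@[10]: -1[9]-1* -4[6]-1
~ p3 X@[9]: -1[8]-1 -4[5]+1*
~ p4 O@[5]: -1[4]-1* -4[1]-1
~ p5 X@[4]: -1[3]-1 -4[0]+1*
~ p6 O@[0] terminal -1; root [14] d14
compare (O): move=+1 vs pass=-1

zugzwang(14, O) = False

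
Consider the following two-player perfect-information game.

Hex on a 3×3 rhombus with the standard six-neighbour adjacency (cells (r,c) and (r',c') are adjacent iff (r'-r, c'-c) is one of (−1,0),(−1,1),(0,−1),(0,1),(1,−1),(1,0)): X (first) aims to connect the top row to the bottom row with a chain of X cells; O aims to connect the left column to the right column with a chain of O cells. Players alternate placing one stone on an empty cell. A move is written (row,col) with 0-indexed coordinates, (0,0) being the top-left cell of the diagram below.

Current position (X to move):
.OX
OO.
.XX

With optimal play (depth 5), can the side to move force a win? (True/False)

X winning at [.OX/OO./.XX]: True

[.OX/OO./.XX] X move#1: (0,0):-1/XOX/OO./.XX, (1,2):+1/.OX/OOX/.XX*, (2,0):-1/.OX/OO./XXX
[.OX/OOX/.XX] end (terminal -1, O#2); searched .OX/OO./.XX to 5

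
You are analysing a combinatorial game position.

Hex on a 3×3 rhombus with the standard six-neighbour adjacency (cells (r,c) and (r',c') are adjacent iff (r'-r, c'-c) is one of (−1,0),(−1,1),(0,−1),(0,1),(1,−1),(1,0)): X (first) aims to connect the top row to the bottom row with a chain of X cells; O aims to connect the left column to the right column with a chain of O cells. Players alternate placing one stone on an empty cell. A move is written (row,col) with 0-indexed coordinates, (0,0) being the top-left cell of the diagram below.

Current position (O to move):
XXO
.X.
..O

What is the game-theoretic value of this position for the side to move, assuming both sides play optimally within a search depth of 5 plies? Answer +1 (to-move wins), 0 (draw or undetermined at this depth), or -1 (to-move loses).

[XXO/.X./..O] O move#1: (1,0):-1/XXO/OX./..O*, (1,2):-1/XXO/.XO/..O, (2,0):-1/XXO/.X./O.O, (2,1):-1/XXO/.X./.OO
[XXO/OX./..O] X move#2: (1,2):+1/XXO/OXX/..O*, (2,0):+1/XXO/OX./X.O, (2,1):+1/XXO/OX./.XO
[XXO/OXX/..O] O move#3: (2,0):-1/XXO/OXX/O.O*, (2,1):-1/XXO/OXX/.OO
[XXO/OXX/O.O] X move#4: (2,1):+1/XXO/OXX/OXO*
[XXO/OXX/OXO] end (terminal -1, O#5); searched XXO/.X./..O to 5

value(XXO/.X./..O, O) = -1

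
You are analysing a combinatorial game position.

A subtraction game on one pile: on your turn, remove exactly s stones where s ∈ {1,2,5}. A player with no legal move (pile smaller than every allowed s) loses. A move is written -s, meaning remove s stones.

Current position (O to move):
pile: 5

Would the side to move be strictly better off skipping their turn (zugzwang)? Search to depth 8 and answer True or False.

ply 1, O at 5 | -1=-1→4; -2=+1→3*; -5=+1→0
ply 2, X at 3 | -1=-1→2*; -2=-1→1
ply 3, O at 2 | -1=-1→1; -2=+1→0*
ply 4: 0 is terminal -1 (X); from 5 depth 8
pass branch (X moves first from the same position):
  | ply 1, X at 5 | -1=-1→4; -2=+1→3*; -5=+1→0
  | ply 2, O at 3 | -1=-1→2*; -2=-1→1
  | ply 3, X at 2 | -1=-1→1; -2=+1→0*
  | ply 4: 0 is terminal -1 (O); from 5 depth 8
O moving scores +1; O passing scores -1

zugzwang(5, O) = False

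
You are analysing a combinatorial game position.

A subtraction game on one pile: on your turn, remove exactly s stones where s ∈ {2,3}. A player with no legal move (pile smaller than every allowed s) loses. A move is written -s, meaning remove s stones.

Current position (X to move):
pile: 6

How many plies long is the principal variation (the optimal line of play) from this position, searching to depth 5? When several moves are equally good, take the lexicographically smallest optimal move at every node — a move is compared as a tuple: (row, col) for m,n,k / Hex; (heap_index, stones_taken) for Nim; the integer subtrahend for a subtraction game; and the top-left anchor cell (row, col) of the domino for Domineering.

[6] X move#1: -2:-1/4*, -3:-1/3
[4] O move#2: -2:-1/2, -3:+1/1*
[1] end (terminal -1, X#3); searched 6 to 5

PV length from [6]: 2 plies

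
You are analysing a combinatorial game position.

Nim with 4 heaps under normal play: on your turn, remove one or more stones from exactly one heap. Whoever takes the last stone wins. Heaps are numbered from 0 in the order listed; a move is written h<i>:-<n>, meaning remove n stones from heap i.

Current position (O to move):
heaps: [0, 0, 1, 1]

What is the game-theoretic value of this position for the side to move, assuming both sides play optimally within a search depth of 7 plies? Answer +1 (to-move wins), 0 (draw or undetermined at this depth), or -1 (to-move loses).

value((0,0,1,1), O) = -1

ply 1, O at (0,0,1,1) | h2:-1=-1→(0,0,0,1)*; h3:-1=-1→(0,0,1,0)
ply 2, X at (0,0,0,1) | h3:-1=+1→(0,0,0,0)*
ply 3: (0,0,0,0) is terminal -1 (O); from (0,0,1,1) depth 7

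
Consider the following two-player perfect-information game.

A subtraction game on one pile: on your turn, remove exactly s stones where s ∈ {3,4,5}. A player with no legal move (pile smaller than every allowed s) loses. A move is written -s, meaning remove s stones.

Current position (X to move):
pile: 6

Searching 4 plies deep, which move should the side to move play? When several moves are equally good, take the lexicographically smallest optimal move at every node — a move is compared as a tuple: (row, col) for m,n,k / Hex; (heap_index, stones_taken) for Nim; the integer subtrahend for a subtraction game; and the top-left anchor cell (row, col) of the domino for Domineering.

X's best at [6]: -4

[6] X move#1: -3:-1/3, -4:+1/2*, -5:+1/1
[2] end (terminal -1, O#2); searched 6 to 4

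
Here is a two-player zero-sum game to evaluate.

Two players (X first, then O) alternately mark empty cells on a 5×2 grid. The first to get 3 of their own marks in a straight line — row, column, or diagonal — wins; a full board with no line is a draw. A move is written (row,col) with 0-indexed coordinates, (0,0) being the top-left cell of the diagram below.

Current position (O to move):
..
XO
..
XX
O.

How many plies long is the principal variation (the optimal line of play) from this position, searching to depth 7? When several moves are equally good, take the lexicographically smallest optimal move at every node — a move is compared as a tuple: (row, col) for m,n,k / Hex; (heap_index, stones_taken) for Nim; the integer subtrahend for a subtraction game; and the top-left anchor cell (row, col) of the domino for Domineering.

p1 O@[../XO/../XX/O.]: (0,0)[O./XO/../XX/O.]-1 (0,1)[.O/XO/../XX/O.]-1 (2,0)[../XO/O./XX/O.]+0* (2,1)[../XO/.O/XX/O.]-1 (4,1)[../XO/../XX/OO]-1
p2 X@[../XO/O./XX/O.]: (0,0)[X./XO/O./XX/O.]+0* (0,1)[.X/XO/O./XX/O.]+0 (2,1)[../XO/OX/XX/O.]+0 (4,1)[../XO/O./XX/OX]+0
p3 O@[X./XO/O./XX/O.]: (0,1)[XO/XO/O./XX/O.]+0* (2,1)[X./XO/OO/XX/O.]+0 (4,1)[X./XO/O./XX/OO]+0
p4 X@[XO/XO/O./XX/O.]: (2,1)[XO/XO/OX/XX/O.]+0* (4,1)[XO/XO/O./XX/OX]-1
p5 O@[XO/XO/OX/XX/O.]: (4,1)[XO/XO/OX/XX/OO]+0*
p6 X@[XO/XO/OX/XX/OO] terminal +0; root [../XO/../XX/O.] d7

PV length from [../XO/../XX/O.]: 5 plies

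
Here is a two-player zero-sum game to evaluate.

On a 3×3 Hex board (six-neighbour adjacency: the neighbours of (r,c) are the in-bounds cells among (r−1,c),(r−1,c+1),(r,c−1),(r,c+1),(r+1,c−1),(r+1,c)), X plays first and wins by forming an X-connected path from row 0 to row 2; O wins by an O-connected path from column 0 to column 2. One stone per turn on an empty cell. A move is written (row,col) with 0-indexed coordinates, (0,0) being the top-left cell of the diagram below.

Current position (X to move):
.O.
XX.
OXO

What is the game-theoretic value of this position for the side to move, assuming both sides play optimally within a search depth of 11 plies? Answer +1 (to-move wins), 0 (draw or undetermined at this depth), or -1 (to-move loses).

p1 X@[.O./XX./OXO]: (0,0)[XO./XX./OXO]+1* (0,2)[.OX/XX./OXO]+1 (1,2)[.O./XXX/OXO]+1
p2 O@[XO./XX./OXO] terminal -1; root [.O./XX./OXO] d11

value(.O./XX./OXO, X) = +1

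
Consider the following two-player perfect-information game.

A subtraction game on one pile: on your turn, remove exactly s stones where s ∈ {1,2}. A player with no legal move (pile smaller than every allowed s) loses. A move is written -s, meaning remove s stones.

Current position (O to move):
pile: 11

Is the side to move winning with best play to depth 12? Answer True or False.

ply 1, O at 11 | -1=-1→10; -2=+1→9*
ply 2, X at 9 | -1=-1→8*; -2=-1→7
ply 3, O at 8 | -1=-1→7; -2=+1→6*
ply 4, X at 6 | -1=-1→5*; -2=-1→4
ply 5, O at 5 | -1=-1→4; -2=+1→3*
ply 6, X at 3 | -1=-1→2*; -2=-1→1
ply 7, O at 2 | -1=-1→1; -2=+1→0*
ply 8: 0 is terminal -1 (X); from 11 depth 12

O winning at [11]: True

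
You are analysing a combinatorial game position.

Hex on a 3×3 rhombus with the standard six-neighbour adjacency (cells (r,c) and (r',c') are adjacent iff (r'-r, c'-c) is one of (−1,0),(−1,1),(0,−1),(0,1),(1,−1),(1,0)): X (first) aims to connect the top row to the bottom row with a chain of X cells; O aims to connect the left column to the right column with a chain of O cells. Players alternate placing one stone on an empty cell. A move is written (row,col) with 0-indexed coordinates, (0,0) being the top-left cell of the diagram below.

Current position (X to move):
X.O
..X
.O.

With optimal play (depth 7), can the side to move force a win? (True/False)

[X.O/..X/.O.] X move#1: (0,1):-1/XXO/..X/.O., (1,0):-1/X.O/X.X/.O., (1,1):+1/X.O/.XX/.O.*, (2,0):-1/X.O/..X/XO., (2,2):-1/X.O/..X/.OX
[X.O/.XX/.O.] O move#2: (0,1):-1/XOO/.XX/.O.*, (1,0):-1/X.O/OXX/.O., (2,0):-1/X.O/.XX/OO., (2,2):-1/X.O/.XX/.OO
[XOO/.XX/.O.] X move#3: (1,0):+1/XOO/XXX/.O.*, (2,0):-1/XOO/.XX/XO., (2,2):-1/XOO/.XX/.OX
[XOO/XXX/.O.] O move#4: (2,0):-1/XOO/XXX/OO.*, (2,2):-1/XOO/XXX/.OO
[XOO/XXX/OO.] X move#5: (2,2):+1/XOO/XXX/OOX*
[XOO/XXX/OOX] end (terminal -1, O#6); searched X.O/..X/.O. to 7

X winning at [X.O/..X/.O.]: True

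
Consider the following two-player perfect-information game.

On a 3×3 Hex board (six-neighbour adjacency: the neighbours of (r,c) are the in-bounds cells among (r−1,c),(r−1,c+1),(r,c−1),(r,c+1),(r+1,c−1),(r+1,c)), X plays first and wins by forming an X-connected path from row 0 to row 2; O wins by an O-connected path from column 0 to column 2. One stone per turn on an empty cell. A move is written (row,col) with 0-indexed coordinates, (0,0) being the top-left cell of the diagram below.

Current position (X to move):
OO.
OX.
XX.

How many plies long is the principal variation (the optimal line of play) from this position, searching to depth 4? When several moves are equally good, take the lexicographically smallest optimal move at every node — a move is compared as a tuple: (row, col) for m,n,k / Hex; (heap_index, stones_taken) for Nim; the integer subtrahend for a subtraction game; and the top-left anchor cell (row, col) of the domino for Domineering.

p1 X@[OO./OX./XX.]: (0,2)[OOX/OX./XX.]+1* (1,2)[OO./OXX/XX.]-1 (2,2)[OO./OX./XXX]-1
p2 O@[OOX/OX./XX.] terminal -1; root [OO./OX./XX.] d4

PV length from [OO./OX./XX.]: 1 ply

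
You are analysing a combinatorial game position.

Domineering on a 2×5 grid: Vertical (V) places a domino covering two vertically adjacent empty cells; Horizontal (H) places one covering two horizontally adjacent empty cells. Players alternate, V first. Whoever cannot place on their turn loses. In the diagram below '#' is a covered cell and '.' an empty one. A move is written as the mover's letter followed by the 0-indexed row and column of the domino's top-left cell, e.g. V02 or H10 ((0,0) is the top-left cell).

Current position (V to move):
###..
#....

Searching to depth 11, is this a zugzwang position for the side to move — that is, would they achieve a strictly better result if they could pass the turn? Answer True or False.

ply 1, V at ###../#.... | V03=+1→####./#..#.*; V04=-1→###.#/#...#
ply 2, H at ####./#..#. | H11=-1→####./####.*
ply 3, V at ####./####. | V04=+1→#####/#####*
ply 4: #####/##### is terminal -1 (H); from ###../#.... depth 11
pass branch (H moves first from the same position):
  | ply 1, H at ###../#.... | H03=+1→#####/#....*; H11=-1→###../###..; H12=-1→###../#.##.; H13=+1→###../#..##
  | ply 2: #####/#.... is terminal -1 (V); from ###../#.... depth 11
V moving scores +1; V passing scores -1

zugzwang(###../#...., V) = False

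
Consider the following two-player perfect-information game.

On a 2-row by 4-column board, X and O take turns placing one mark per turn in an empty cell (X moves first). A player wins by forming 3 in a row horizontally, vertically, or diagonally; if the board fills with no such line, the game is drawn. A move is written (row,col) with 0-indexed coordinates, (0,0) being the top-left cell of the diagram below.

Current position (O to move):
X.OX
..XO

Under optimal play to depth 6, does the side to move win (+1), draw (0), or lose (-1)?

value(X.OX/..XO, O) = 0

ply 1, O at X.OX/..XO | (0,1)=+0→XOOX/..XO*; (1,0)=+0→X.OX/O.XO; (1,1)=+0→X.OX/.OXO
ply 2, X at XOOX/..XO | (1,0)=+0→XOOX/X.XO*; (1,1)=+0→XOOX/.XXO
ply 3, O at XOOX/X.XO | (1,1)=+0→XOOX/XOXO*
ply 4: XOOX/XOXO is terminal +0 (X); from X.OX/..XO depth 6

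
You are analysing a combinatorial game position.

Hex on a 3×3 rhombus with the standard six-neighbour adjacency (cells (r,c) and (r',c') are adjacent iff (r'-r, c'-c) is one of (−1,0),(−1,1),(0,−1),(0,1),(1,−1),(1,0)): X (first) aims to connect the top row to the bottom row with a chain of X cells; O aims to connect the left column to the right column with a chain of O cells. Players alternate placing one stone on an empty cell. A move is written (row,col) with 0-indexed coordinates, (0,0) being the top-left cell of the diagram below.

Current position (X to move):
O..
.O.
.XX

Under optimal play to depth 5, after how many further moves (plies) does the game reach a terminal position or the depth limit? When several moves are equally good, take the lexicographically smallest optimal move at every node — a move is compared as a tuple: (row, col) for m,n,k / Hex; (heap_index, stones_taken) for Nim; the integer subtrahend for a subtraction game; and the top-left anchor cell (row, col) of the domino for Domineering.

[O../.O./.XX] X move#1: (0,1):-1/OX./.O./.XX*, (0,2):-1/O.X/.O./.XX, (1,0):-1/O../XO./.XX, (1,2):-1/O../.OX/.XX, (2,0):-1/O../.O./XXX
[OX./.O./.XX] O move#2: (0,2):+1/OXO/.O./.XX*, (1,0):+1/OX./OO./.XX, (1,2):+1/OX./.OO/.XX, (2,0):+1/OX./.O./OXX
[OXO/.O./.XX] X move#3: (1,0):-1/OXO/XO./.XX*, (1,2):-1/OXO/.OX/.XX, (2,0):-1/OXO/.O./XXX
[OXO/XO./.XX] O move#4: (1,2):-1/OXO/XOO/.XX, (2,0):+1/OXO/XO./OXX*
[OXO/XO./OXX] end (terminal -1, X#5); searched O../.O./.XX to 5

PV length from [O../.O./.XX]: 4 plies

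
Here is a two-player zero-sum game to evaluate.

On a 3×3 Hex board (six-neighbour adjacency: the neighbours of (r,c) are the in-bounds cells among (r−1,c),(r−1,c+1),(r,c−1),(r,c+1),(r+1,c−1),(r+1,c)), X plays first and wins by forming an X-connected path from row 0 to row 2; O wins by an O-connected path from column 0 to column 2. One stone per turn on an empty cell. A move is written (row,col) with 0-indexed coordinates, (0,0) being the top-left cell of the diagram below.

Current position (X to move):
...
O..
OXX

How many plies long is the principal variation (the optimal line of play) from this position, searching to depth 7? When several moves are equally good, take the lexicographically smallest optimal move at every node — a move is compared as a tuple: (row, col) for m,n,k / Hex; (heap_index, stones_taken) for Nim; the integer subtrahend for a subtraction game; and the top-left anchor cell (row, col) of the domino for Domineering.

PV length from [.../O../OXX]: 5 plies

p1 X@[.../O../OXX]: (0,0)[X../O../OXX]-1 (0,1)[.X./O../OXX]-1 (0,2)[..X/O../OXX]+1* (1,1)[.../OX./OXX]+1 (1,2)[.../O.X/OXX]-1
p2 O@[..X/O../OXX]: (0,0)[O.X/O../OXX]-1* (0,1)[.OX/O../OXX]-1 (1,1)[..X/OO./OXX]-1 (1,2)[..X/O.O/OXX]-1
p3 X@[O.X/O../OXX]: (0,1)[OXX/O../OXX]+1* (1,1)[O.X/OX./OXX]+1 (1,2)[O.X/O.X/OXX]+1
p4 O@[OXX/O../OXX]: (1,1)[OXX/OO./OXX]-1* (1,2)[OXX/O.O/OXX]-1
p5 X@[OXX/OO./OXX]: (1,2)[OXX/OOX/OXX]+1*
p6 O@[OXX/OOX/OXX] terminal -1; root [.../O../OXX] d7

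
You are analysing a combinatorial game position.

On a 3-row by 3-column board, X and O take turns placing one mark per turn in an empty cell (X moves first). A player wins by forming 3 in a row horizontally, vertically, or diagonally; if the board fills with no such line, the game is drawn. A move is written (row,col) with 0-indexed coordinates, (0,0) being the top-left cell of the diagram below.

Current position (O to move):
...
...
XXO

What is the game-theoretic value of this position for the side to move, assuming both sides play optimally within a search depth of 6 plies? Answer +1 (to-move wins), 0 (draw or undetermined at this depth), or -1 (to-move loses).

value(.../.../XXO, O) = +1

p1 O@[.../.../XXO]: (0,0)[O../.../XXO]-1 (0,1)[.O./.../XXO]+0 (0,2)[..O/.../XXO]+1* (1,0)[.../O../XXO]-1 (1,1)[.../.O./XXO]+0 (1,2)[.../..O/XXO]+1
p2 X@[..O/.../XXO]: (0,0)[X.O/.../XXO]-1* (0,1)[.XO/.../XXO]-1 (1,0)[..O/X../XXO]-1 (1,1)[..O/.X./XXO]-1 (1,2)[..O/..X/XXO]-1
p3 O@[X.O/.../XXO]: (0,1)[XOO/.../XXO]-1 (1,0)[X.O/O../XXO]+0 (1,1)[X.O/.O./XXO]-1 (1,2)[X.O/..O/XXO]+1*
p4 X@[X.O/..O/XXO] terminal -1; root [.../.../XXO] d6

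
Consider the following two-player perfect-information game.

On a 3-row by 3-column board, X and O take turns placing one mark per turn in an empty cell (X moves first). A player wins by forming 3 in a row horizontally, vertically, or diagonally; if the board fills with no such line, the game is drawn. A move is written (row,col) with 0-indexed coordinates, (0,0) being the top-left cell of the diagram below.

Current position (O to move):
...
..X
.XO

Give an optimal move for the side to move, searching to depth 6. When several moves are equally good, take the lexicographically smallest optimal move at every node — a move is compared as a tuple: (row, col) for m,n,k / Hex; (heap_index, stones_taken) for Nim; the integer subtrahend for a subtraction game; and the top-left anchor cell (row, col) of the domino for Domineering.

p1 O@[.../..X/.XO]: (0,0)[O../..X/.XO]-1 (0,1)[.O./..X/.XO]+0* (0,2)[..O/..X/.XO]-1 (1,0)[.../O.X/.XO]+0 (1,1)[.../.OX/.XO]+0 (2,0)[.../..X/OXO]-1
p2 X@[.O./..X/.XO]: (0,0)[XO./..X/.XO]+0* (0,2)[.OX/..X/.XO]+0 (1,0)[.O./X.X/.XO]+0 (1,1)[.O./.XX/.XO]+0 (2,0)[.O./..X/XXO]-1
p3 O@[XO./..X/.XO]: (0,2)[XOO/..X/.XO]-1 (1,0)[XO./O.X/.XO]+0* (1,1)[XO./.OX/.XO]+0 (2,0)[XO./..X/OXO]+0
p4 X@[XO./O.X/.XO]: (0,2)[XOX/O.X/.XO]+0* (1,1)[XO./OXX/.XO]+0 (2,0)[XO./O.X/XXO]+0
p5 O@[XOX/O.X/.XO]: (1,1)[XOX/OOX/.XO]+0* (2,0)[XOX/O.X/OXO]+0
p6 X@[XOX/OOX/.XO]: (2,0)[XOX/OOX/XXO]+0*
p7 O@[XOX/OOX/XXO] terminal +0; root [.../..X/.XO] d6

O's best at [.../..X/.XO]: (0,1)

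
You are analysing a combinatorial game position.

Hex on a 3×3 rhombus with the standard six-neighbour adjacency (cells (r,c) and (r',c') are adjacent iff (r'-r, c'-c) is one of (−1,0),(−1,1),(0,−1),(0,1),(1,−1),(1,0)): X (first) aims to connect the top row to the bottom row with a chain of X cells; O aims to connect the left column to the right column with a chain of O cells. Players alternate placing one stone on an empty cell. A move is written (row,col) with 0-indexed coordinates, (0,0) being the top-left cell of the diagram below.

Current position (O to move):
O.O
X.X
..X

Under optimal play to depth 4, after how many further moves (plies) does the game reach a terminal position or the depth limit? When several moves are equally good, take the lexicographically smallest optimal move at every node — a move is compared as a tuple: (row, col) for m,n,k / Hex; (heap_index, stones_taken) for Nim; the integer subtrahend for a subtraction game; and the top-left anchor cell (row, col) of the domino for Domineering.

PV length from [O.O/X.X/..X]: 1 ply

p1 O@[O.O/X.X/..X]: (0,1)[OOO/X.X/..X]+1* (1,1)[O.O/XOX/..X]+1 (2,0)[O.O/X.X/O.X]+1 (2,1)[O.O/X.X/.OX]-1
p2 X@[OOO/X.X/..X] terminal -1; root [O.O/X.X/..X] d4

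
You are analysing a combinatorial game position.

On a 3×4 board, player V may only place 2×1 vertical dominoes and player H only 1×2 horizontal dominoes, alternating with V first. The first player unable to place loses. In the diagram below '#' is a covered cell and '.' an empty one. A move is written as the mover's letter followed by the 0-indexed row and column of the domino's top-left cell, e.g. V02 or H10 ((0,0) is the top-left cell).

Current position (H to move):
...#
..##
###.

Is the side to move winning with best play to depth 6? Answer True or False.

p1 H@[...#/..##/###.]: H00[##.#/..##/###.]+1* H01[.###/..##/###.]-1 H10[...#/####/###.]+1
p2 V@[##.#/..##/###.] terminal -1; root [...#/..##/###.] d6

H winning at [...#/..##/###.]: True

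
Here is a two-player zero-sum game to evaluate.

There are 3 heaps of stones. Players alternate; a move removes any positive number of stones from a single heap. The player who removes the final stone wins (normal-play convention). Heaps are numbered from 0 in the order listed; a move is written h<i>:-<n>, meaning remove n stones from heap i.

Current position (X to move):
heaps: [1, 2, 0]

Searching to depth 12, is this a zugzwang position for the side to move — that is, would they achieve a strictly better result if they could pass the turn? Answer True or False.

ply 1, X at (1,2,0) | h0:-1=-1→(0,2,0); h1:-1=+1→(1,1,0)*; h1:-2=-1→(1,0,0)
ply 2, O at (1,1,0) | h0:-1=-1→(0,1,0)*; h1:-1=-1→(1,0,0)
ply 3, X at (0,1,0) | h1:-1=+1→(0,0,0)*
ply 4: (0,0,0) is terminal -1 (O); from (1,2,0) depth 12
if X skipped the turn, O would face:
~ ply 1, O at (1,2,0) | h0:-1=-1→(0,2,0); h1:-1=+1→(1,1,0)*; h1:-2=-1→(1,0,0)
~ ply 2, X at (1,1,0) | h0:-1=-1→(0,1,0)*; h1:-1=-1→(1,0,0)
~ ply 3, O at (0,1,0) | h1:-1=+1→(0,0,0)*
~ ply 4: (0,0,0) is terminal -1 (X); from (1,2,0) depth 12
compare (X): move=+1 vs pass=-1

zugzwang((1,2,0), X) = False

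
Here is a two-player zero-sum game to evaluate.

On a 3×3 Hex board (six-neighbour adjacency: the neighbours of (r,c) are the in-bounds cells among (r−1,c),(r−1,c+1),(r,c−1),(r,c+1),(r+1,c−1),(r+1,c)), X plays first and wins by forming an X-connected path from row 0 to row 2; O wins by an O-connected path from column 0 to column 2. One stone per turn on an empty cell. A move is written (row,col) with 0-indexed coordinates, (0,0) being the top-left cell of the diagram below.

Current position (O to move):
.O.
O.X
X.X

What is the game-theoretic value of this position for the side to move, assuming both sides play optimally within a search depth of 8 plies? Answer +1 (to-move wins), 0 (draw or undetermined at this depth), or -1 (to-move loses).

p1 O@[.O./O.X/X.X]: (0,0)[OO./O.X/X.X]-1 (0,2)[.OO/O.X/X.X]+1* (1,1)[.O./OOX/X.X]-1 (2,1)[.O./O.X/XOX]-1
p2 X@[.OO/O.X/X.X] terminal -1; root [.O./O.X/X.X] d8

value(.O./O.X/X.X, O) = +1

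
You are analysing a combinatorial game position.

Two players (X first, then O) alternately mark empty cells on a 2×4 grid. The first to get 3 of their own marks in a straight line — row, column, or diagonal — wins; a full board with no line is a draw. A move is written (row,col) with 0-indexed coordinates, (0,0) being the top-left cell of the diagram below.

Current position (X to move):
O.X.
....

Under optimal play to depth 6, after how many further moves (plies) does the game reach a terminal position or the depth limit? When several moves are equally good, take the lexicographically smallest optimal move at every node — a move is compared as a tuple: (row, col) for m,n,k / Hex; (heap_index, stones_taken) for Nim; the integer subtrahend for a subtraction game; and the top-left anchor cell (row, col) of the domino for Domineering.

ply 1, X at O.X./.... | (0,1)=+0→OXX./....*; (0,3)=+0→O.XX/....; (1,0)=+0→O.X./X...; (1,1)=+0→O.X./.X..; (1,2)=+0→O.X./..X.; (1,3)=+0→O.X./...X
ply 2, O at OXX./.... | (0,3)=+0→OXXO/....*; (1,0)=-1→OXX./O...; (1,1)=-1→OXX./.O..; (1,2)=-1→OXX./..O.; (1,3)=-1→OXX./...O
ply 3, X at OXXO/.... | (1,0)=+0→OXXO/X...*; (1,1)=+0→OXXO/.X..; (1,2)=+0→OXXO/..X.; (1,3)=+0→OXXO/...X
ply 4, O at OXXO/X... | (1,1)=+0→OXXO/XO..*; (1,2)=+0→OXXO/X.O.; (1,3)=+0→OXXO/X..O
ply 5, X at OXXO/XO.. | (1,2)=+0→OXXO/XOX.*; (1,3)=+0→OXXO/XO.X
ply 6, O at OXXO/XOX. | (1,3)=+0→OXXO/XOXO*
ply 7: OXXO/XOXO is terminal +0 (X); from O.X./.... depth 6

PV length from [O.X./....]: 6 plies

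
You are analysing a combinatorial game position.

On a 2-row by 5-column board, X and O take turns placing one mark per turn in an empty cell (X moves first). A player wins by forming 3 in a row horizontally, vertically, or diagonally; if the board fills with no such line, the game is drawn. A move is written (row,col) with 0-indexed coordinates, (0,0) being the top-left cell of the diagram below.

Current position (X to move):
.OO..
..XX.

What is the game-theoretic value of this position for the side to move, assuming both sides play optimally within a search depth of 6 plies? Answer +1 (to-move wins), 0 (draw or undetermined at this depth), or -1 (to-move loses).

ply 1, X at .OO../..XX. | (0,0)=-1→XOO../..XX.; (0,3)=-1→.OOX./..XX.; (0,4)=-1→.OO.X/..XX.; (1,0)=-1→.OO../X.XX.; (1,1)=+1→.OO../.XXX.*; (1,4)=+1→.OO../..XXX
ply 2: .OO../.XXX. is terminal -1 (O); from .OO../..XX. depth 6

value(.OO../..XX., X) = +1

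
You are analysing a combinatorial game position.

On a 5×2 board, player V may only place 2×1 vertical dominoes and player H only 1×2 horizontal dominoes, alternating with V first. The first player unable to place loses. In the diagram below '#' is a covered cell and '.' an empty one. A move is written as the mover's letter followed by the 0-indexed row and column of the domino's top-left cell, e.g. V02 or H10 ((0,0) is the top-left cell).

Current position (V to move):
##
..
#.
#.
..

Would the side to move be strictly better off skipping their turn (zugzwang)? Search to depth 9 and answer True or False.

zugzwang(##/../#./#./.., V) = True

p1 V@[##/../#./#./..]: V11[##/.#/##/#./..]-1* V21[##/../##/##/..]-1 V31[##/../#./##/.#]-1
p2 H@[##/.#/##/#./..]: H40[##/.#/##/#./##]+1*
p3 V@[##/.#/##/#./##] terminal -1; root [##/../#./#./..] d9
suppose V passes — search the same position with H to move:
pass> p1 H@[##/../#./#./..]: H10[##/##/#./#./..]-1* H40[##/../#./#./##]-1
pass> p2 V@[##/##/#./#./..]: V21[##/##/##/##/..]-1 V31[##/##/#./##/.#]+1*
pass> p3 H@[##/##/#./##/.#] terminal -1; root [##/../#./#./..] d9
for V: play -1, pass +1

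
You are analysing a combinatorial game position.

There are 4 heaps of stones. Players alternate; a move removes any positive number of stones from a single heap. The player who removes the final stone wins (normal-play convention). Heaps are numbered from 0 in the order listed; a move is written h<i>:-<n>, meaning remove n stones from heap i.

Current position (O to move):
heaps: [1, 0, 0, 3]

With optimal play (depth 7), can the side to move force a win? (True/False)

ply 1, O at (1,0,0,3) | h0:-1=-1→(0,0,0,3); h3:-1=-1→(1,0,0,2); h3:-2=+1→(1,0,0,1)*; h3:-3=-1→(1,0,0,0)
ply 2, X at (1,0,0,1) | h0:-1=-1→(0,0,0,1)*; h3:-1=-1→(1,0,0,0)
ply 3, O at (0,0,0,1) | h3:-1=+1→(0,0,0,0)*
ply 4: (0,0,0,0) is terminal -1 (X); from (1,0,0,3) depth 7

O winning at [(1,0,0,3)]: True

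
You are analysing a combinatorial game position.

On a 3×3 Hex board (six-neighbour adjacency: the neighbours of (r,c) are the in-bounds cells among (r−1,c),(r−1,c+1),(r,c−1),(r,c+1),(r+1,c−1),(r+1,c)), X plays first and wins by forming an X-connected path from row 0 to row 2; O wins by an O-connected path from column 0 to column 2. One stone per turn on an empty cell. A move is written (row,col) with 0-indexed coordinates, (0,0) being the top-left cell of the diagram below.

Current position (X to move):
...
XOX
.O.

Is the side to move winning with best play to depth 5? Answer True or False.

X winning at [.../XOX/.O.]: True

ply 1, X at .../XOX/.O. | (0,0)=-1→X../XOX/.O.; (0,1)=-1→.X./XOX/.O.; (0,2)=+1→..X/XOX/.O.*; (2,0)=+1→.../XOX/XO.; (2,2)=+1→.../XOX/.OX
ply 2, O at ..X/XOX/.O. | (0,0)=-1→O.X/XOX/.O.*; (0,1)=-1→.OX/XOX/.O.; (2,0)=-1→..X/XOX/OO.; (2,2)=-1→..X/XOX/.OO
ply 3, X at O.X/XOX/.O. | (0,1)=+1→OXX/XOX/.O.*; (2,0)=+1→O.X/XOX/XO.; (2,2)=+1→O.X/XOX/.OX
ply 4, O at OXX/XOX/.O. | (2,0)=-1→OXX/XOX/OO.*; (2,2)=-1→OXX/XOX/.OO
ply 5, X at OXX/XOX/OO. | (2,2)=+1→OXX/XOX/OOX*
ply 6: OXX/XOX/OOX is terminal -1 (O); from .../XOX/.O. depth 5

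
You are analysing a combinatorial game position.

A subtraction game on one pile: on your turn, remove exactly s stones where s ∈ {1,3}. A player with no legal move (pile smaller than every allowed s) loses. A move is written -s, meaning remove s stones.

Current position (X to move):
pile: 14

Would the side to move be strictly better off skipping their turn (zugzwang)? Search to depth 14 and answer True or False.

p1 X@[14]: -1[13]-1* -3[11]-1
p2 O@[13]: -1[12]+1* -3[10]+1
p3 X@[12]: -1[11]-1* -3[9]-1
p4 O@[11]: -1[10]+1* -3[8]+1
p5 X@[10]: -1[9]-1* -3[7]-1
p6 O@[9]: -1[8]+1* -3[6]+1
p7 X@[8]: -1[7]-1* -3[5]-1
p8 O@[7]: -1[6]+1* -3[4]+1
p9 X@[6]: -1[5]-1* -3[3]-1
p10 O@[5]: -1[4]+1* -3[2]+1
p11 X@[4]: -1[3]-1* -3[1]-1
p12 O@[3]: -1[2]+1* -3[0]+1
p13 X@[2]: -1[1]-1*
p14 O@[1]: -1[0]+1*
p15 X@[0] terminal -1; root [14] d14
suppose X passes — search the same position with O to move:
pass> p1 O@[14]: -1[13]-1* -3[11]-1
pass> p2 X@[13]: -1[12]+1* -3[10]+1
pass> p3 O@[12]: -1[11]-1* -3[9]-1
pass> p4 X@[11]: -1[10]+1* -3[8]+1
pass> p5 O@[10]: -1[9]-1* -3[7]-1
pass> p6 X@[9]: -1[8]+1* -3[6]+1
pass> p7 O@[8]: -1[7]-1* -3[5]-1
pass> p8 X@[7]: -1[6]+1* -3[4]+1
pass> p9 O@[6]: -1[5]-1* -3[3]-1
pass> p10 X@[5]: -1[4]+1* -3[2]+1
pass> p11 O@[4]: -1[3]-1* -3[1]-1
pass> p12 X@[3]: -1[2]+1* -3[0]+1
pass> p13 O@[2]: -1[1]-1*
pass> p14 X@[1]: -1[0]+1*
pass> p15 O@[0] terminal -1; root [14] d14
for X: play -1, pass +1

zugzwang(14, X) = True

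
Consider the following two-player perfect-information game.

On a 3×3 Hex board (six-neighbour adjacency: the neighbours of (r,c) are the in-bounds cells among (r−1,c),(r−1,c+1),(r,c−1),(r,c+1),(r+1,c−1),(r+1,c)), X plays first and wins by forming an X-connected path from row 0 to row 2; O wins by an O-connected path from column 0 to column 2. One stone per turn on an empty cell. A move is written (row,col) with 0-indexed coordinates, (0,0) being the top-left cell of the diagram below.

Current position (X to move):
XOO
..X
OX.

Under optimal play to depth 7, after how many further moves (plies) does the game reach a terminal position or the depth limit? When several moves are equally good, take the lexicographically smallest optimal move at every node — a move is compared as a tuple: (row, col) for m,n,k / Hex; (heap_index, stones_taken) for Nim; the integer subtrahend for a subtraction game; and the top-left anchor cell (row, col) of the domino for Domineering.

ply 1, X at XOO/..X/OX. | (1,0)=-1→XOO/X.X/OX.*; (1,1)=-1→XOO/.XX/OX.; (2,2)=-1→XOO/..X/OXX
ply 2, O at XOO/X.X/OX. | (1,1)=+1→XOO/XOX/OX.*; (2,2)=-1→XOO/X.X/OXO
ply 3: XOO/XOX/OX. is terminal -1 (X); from XOO/..X/OX. depth 7

PV length from [XOO/..X/OX.]: 2 plies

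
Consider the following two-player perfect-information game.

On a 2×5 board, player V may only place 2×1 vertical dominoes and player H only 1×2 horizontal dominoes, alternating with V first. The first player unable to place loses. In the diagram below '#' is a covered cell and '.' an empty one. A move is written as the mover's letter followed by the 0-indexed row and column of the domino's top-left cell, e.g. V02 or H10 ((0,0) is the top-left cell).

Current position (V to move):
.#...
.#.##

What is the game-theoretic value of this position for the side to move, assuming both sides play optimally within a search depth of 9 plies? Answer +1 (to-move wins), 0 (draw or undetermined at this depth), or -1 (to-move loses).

ply 1, V at .#.../.#.## | V00=-1→##.../##.##; V02=+1→.##../.####*
ply 2, H at .##../.#### | H03=-1→.####/.####*
ply 3, V at .####/.#### | V00=+1→#####/#####*
ply 4: #####/##### is terminal -1 (H); from .#.../.#.## depth 9

value(.#.../.#.##, V) = +1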